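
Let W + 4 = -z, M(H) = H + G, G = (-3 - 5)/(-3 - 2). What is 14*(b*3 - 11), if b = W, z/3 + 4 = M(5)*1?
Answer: -3248/5 ≈ -649.60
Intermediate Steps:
G = 8/5 (G = -8/(-5) = -8*(-⅕) = 8/5 ≈ 1.6000)
M(H) = 8/5 + H (M(H) = H + 8/5 = 8/5 + H)
z = 39/5 (z = -12 + 3*((8/5 + 5)*1) = -12 + 3*((33/5)*1) = -12 + 3*(33/5) = -12 + 99/5 = 39/5 ≈ 7.8000)
W = -59/5 (W = -4 - 1*39/5 = -4 - 39/5 = -59/5 ≈ -11.800)
b = -59/5 ≈ -11.800
14*(b*3 - 11) = 14*(-59/5*3 - 11) = 14*(-177/5 - 11) = 14*(-232/5) = -3248/5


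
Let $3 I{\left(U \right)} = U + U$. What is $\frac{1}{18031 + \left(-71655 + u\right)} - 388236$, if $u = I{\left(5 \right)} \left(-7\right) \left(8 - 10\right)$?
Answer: $- \frac{62401948755}{160732} \approx -3.8824 \cdot 10^{5}$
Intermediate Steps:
$I{\left(U \right)} = \frac{2 U}{3}$ ($I{\left(U \right)} = \frac{U + U}{3} = \frac{2 U}{3}$)
$u = \frac{140}{3}$ ($u = \frac{2}{3} \cdot 5 \left(-7\right) \left(8 - 10\right) = \frac{10}{3} \left(-7\right) \left(-2\right) = \left(- \frac{70}{3}\right) \left(-2\right) = \frac{140}{3} \approx 46.667$)
$\frac{1}{18031 + \left(-71655 + u\right)} - 388236 = \frac{1}{18031 + \left(-71655 + \frac{140}{3}\right)} - 388236 = \frac{1}{18031 - \frac{214825}{3}} - 388236 = \frac{1}{- \frac{160732}{3}} - 388236 = - \frac{3}{160732} - 388236 = - \frac{62401948755}{160732}$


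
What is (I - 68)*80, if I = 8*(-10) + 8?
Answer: -11200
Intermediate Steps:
I = -72 (I = -80 + 8 = -72)
(I - 68)*80 = (-72 - 68)*80 = -140*80 = -11200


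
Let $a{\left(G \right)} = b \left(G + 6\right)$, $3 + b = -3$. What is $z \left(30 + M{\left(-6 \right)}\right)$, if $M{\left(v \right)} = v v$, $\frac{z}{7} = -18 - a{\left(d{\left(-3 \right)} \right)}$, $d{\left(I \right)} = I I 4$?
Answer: $108108$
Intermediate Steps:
$b = -6$ ($b = -3 - 3 = -6$)
$d{\left(I \right)} = 4 I^{2}$ ($d{\left(I \right)} = I^{2} \cdot 4 = 4 I^{2}$)
$a{\left(G \right)} = -36 - 6 G$ ($a{\left(G \right)} = - 6 \left(G + 6\right) = - 6 \left(6 + G\right) = -36 - 6 G$)
$z = 1638$ ($z = 7 \left(-18 - \left(-36 - 6 \cdot 4 \left(-3\right)^{2}\right)\right) = 7 \left(-18 - \left(-36 - 6 \cdot 4 \cdot 9\right)\right) = 7 \left(-18 - \left(-36 - 216\right)\right) = 7 \left(-18 - -252\right) = 7 \left(-18 + 252\right) = 7 \cdot 234 = 1638$)
$M{\left(v \right)} = v^{2}$
$z \left(30 + M{\left(-6 \right)}\right) = 1638 \left(30 + \left(-6\right)^{2}\right) = 1638 \left(30 + 36\right) = 1638 \cdot 66 = 108108$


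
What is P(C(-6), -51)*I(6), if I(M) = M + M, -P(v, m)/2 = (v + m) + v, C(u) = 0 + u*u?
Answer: -504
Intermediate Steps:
C(u) = u**2 (C(u) = 0 + u**2 = u**2)
P(v, m) = -4*v - 2*m (P(v, m) = -2*((v + m) + v) = -2*((m + v) + v) = -2*(m + 2*v) = -4*v - 2*m)
I(M) = 2*M
P(C(-6), -51)*I(6) = (-4*(-6)**2 - 2*(-51))*(2*6) = (-4*36 + 102)*12 = (-144 + 102)*12 = -42*12 = -504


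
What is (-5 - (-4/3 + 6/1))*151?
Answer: -4379/3 ≈ -1459.7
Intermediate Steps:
(-5 - (-4/3 + 6/1))*151 = (-5 - (-4*⅓ + 6*1))*151 = (-5 - (-4/3 + 6))*151 = (-5 - 1*14/3)*151 = (-5 - 14/3)*151 = -29/3*151 = -4379/3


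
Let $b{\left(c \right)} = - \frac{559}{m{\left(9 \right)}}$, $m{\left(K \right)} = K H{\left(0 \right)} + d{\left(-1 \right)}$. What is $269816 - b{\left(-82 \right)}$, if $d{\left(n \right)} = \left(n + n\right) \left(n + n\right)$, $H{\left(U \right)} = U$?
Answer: $\frac{1079823}{4} \approx 2.6996 \cdot 10^{5}$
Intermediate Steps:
$d{\left(n \right)} = 4 n^{2}$ ($d{\left(n \right)} = 2 n 2 n = 4 n^{2}$)
$m{\left(K \right)} = 4$ ($m{\left(K \right)} = K 0 + 4 \left(-1\right)^{2} = 0 + 4 \cdot 1 = 0 + 4 = 4$)
$b{\left(c \right)} = - \frac{559}{4}$
$269816 - b{\left(-82 \right)} = 269816 - - \frac{559}{4} = 269816 + \frac{559}{4} = \frac{1079823}{4}$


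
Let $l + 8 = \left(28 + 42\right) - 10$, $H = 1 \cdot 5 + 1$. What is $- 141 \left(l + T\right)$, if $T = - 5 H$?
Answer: $-3102$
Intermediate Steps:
$H = 6$ ($H = 5 + 1 = 6$)
$T = -30$ ($T = \left(-5\right) 6 = -30$)
$l = 52$ ($l = -8 + \left(\left(28 + 42\right) - 10\right) = -8 + \left(70 - 10\right) = -8 + 60 = 52$)
$- 141 \left(l + T\right) = - 141 \left(52 - 30\right) = \left(-141\right) 22 = -3102$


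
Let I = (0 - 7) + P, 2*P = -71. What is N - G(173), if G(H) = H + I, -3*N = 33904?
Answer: -68591/6 ≈ -11432.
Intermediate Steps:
P = -71/2 (P = (1/2)*(-71) = -71/2 ≈ -35.500)
N = -33904/3 (N = -1/3*33904 = -33904/3 ≈ -11301.)
I = -85/2 (I = (0 - 7) - 71/2 = -7 - 71/2 = -85/2 ≈ -42.500)
G(H) = -85/2 + H (G(H) = H - 85/2 = -85/2 + H)
N - G(173) = -33904/3 - (-85/2 + 173) = -33904/3 - 1*261/2 = -33904/3 - 261/2 = -68591/6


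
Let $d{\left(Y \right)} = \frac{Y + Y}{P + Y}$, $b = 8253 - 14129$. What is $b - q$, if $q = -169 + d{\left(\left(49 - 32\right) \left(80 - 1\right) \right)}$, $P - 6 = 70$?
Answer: $- \frac{8100919}{1419} \approx -5708.9$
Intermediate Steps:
$b = -5876$
$P = 76$ ($P = 6 + 70 = 76$)
$d{\left(Y \right)} = \frac{2 Y}{76 + Y}$ ($d{\left(Y \right)} = \frac{Y + Y}{76 + Y} = \frac{2 Y}{76 + Y}$)
$q = - \frac{237125}{1419}$ ($q = -169 + \frac{2 \left(49 - 32\right) \left(80 - 1\right)}{76 + \left(49 - 32\right) \left(80 - 1\right)} = -169 + \frac{2 \cdot 17 \cdot 79}{76 + 17 \cdot 79} = -169 + 2 \cdot 1343 \frac{1}{76 + 1343} = -169 + 2 \cdot 1343 \cdot \frac{1}{1419} = -169 + \frac{2686}{1419} = - \frac{237125}{1419} \approx -167.11$)
$b - q = -5876 - - \frac{237125}{1419} = -5876 + \frac{237125}{1419} = - \frac{8100919}{1419}$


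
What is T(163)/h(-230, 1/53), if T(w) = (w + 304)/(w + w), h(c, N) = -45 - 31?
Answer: -467/24776 ≈ -0.018849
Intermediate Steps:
h(c, N) = -76
T(w) = (304 + w)/(2*w) (T(w) = (304 + w)/((2*w)) = (304 + w)*(1/(2*w)) = (304 + w)/(2*w))
T(163)/h(-230, 1/53) = ((½)*(304 + 163)/163)/(-76) = ((½)*(1/163)*467)*(-1/76) = (467/326)*(-1/76) = -467/24776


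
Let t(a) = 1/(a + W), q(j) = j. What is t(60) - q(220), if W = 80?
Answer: -30799/140 ≈ -219.99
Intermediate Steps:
t(a) = 1/(80 + a) (t(a) = 1/(a + 80) = 1/(80 + a))
t(60) - q(220) = 1/(80 + 60) - 1*220 = 1/140 - 220 = -30799/140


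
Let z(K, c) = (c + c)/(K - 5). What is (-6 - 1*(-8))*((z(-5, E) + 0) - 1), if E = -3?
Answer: -⅘ ≈ -0.80000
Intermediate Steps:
z(K, c) = 2*c/(-5 + K) (z(K, c) = (2*c)/(-5 + K) = 2*c/(-5 + K))
(-6 - 1*(-8))*((z(-5, E) + 0) - 1) = (-6 - 1*(-8))*((2*(-3)/(-5 - 5) + 0) - 1) = (-6 + 8)*((2*(-3)/(-10) + 0) - 1) = 2*((2*(-3)*(-⅒) + 0) - 1) = 2*((⅗ + 0) - 1) = 2*(⅗ - 1) = 2*(-⅖) = -⅘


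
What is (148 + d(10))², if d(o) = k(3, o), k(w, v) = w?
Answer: 22801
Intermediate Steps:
d(o) = 3
(148 + d(10))² = (148 + 3)² = 151² = 22801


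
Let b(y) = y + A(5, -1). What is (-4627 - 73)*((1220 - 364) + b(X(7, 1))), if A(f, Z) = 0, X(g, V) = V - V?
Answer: -4023200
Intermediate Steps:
X(g, V) = 0
b(y) = y (b(y) = y + 0 = y)
(-4627 - 73)*((1220 - 364) + b(X(7, 1))) = (-4627 - 73)*((1220 - 364) + 0) = -4700*(856 + 0) = -4700*856 = -4023200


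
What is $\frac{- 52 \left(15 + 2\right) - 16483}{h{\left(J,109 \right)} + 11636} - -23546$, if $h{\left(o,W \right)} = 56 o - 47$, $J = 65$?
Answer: $\frac{358564667}{15229} \approx 23545.0$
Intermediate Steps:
$h{\left(o,W \right)} = -47 + 56 o$
$\frac{- 52 \left(15 + 2\right) - 16483}{h{\left(J,109 \right)} + 11636} - -23546 = \frac{- 52 \left(15 + 2\right) - 16483}{\left(-47 + 56 \cdot 65\right) + 11636} - -23546 = \frac{\left(-52\right) 17 - 16483}{\left(-47 + 3640\right) + 11636} + 23546 = \frac{-884 - 16483}{3593 + 11636} + 23546 = - \frac{17367}{15229} + 23546 = \frac{358564667}{15229}$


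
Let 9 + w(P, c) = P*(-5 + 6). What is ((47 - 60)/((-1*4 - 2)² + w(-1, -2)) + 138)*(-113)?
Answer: -31075/2 ≈ -15538.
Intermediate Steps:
w(P, c) = -9 + P (w(P, c) = -9 + P*(-5 + 6) = -9 + P*1 = -9 + P)
((47 - 60)/((-1*4 - 2)² + w(-1, -2)) + 138)*(-113) = ((47 - 60)/((-1*4 - 2)² + (-9 - 1)) + 138)*(-113) = (-13/((-4 - 2)² - 10) + 138)*(-113) = (-13/((-6)² - 10) + 138)*(-113) = (-13/(36 - 10) + 138)*(-113) = (-13/26 + 138)*(-113) = (-13*1/26 + 138)*(-113) = (-½ + 138)*(-113) = (275/2)*(-113) = -31075/2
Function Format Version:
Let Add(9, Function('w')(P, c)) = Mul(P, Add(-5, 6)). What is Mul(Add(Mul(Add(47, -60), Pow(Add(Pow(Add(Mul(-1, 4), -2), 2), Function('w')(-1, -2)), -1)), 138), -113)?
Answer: Rational(-31075, 2) ≈ -15538.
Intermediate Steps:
Function('w')(P, c) = Add(-9, P) (Function('w')(P, c) = Add(-9, Mul(P, Add(-5, 6))) = Add(-9, Mul(P, 1)) = Add(-9, P))
Mul(Add(Mul(Add(47, -60), Pow(Add(Pow(Add(Mul(-1, 4), -2), 2), Function('w')(-1, -2)), -1)), 138), -113) = Mul(Add(Mul(Add(47, -60), Pow(Add(Pow(Add(Mul(-1, 4), -2), 2), Add(-9, -1)), -1)), 138), -113) = Mul(Add(Mul(-13, Pow(Add(Pow(Add(-4, -2), 2), -10), -1)), 138), -113) = Mul(Add(Mul(-13, Pow(Add(Pow(-6, 2), -10), -1)), 138), -113) = Mul(Add(Mul(-13, Pow(Add(36, -10), -1)), 138), -113) = Mul(Add(Mul(-13, Pow(26, -1)), 138), -113) = Mul(Add(Mul(-13, Rational(1, 26)), 138), -113) = Mul(Add(Rational(-1, 2), 138), -113) = Mul(Rational(275, 2), -113) = Rational(-31075, 2)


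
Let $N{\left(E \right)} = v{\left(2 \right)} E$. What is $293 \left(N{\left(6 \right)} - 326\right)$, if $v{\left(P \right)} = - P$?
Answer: $-99034$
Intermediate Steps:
$N{\left(E \right)} = - 2 E$ ($N{\left(E \right)} = \left(-1\right) 2 E = - 2 E$)
$293 \left(N{\left(6 \right)} - 326\right) = 293 \left(\left(-2\right) 6 - 326\right) = 293 \left(-12 - 326\right) = 293 \left(-338\right) = -99034$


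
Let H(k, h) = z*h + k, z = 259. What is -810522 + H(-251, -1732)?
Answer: -1259361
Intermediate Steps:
H(k, h) = k + 259*h (H(k, h) = 259*h + k = k + 259*h)
-810522 + H(-251, -1732) = -810522 + (-251 + 259*(-1732)) = -810522 + (-251 - 448588) = -810522 - 448839 = -1259361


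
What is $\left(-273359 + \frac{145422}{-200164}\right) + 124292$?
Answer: $- \frac{14918996205}{100082} \approx -1.4907 \cdot 10^{5}$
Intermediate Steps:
$\left(-273359 + \frac{145422}{-200164}\right) + 124292 = \left(-273359 + 145422 \left(- \frac{1}{200164}\right)\right) + 124292 = \left(-273359 - \frac{72711}{100082}\right) + 124292 = - \frac{27358388149}{100082} + 124292 = - \frac{14918996205}{100082}$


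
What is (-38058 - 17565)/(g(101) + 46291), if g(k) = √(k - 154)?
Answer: -858281431/714285578 + 18541*I*√53/714285578 ≈ -1.2016 + 0.00018897*I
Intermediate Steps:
g(k) = √(-154 + k)
(-38058 - 17565)/(g(101) + 46291) = (-38058 - 17565)/(√(-154 + 101) + 46291) = -55623/(√(-53) + 46291) = -55623/(I*√53 + 46291) = -55623/(46291 + I*√53)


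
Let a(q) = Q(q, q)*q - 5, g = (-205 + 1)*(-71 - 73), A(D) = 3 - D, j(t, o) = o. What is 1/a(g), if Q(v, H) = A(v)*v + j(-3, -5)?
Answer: -1/25347412168133 ≈ -3.9452e-14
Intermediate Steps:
Q(v, H) = -5 + v*(3 - v) (Q(v, H) = (3 - v)*v - 5 = v*(3 - v) - 5 = -5 + v*(3 - v))
g = 29376 (g = -204*(-144) = 29376)
a(q) = -5 + q*(-5 - q*(-3 + q)) (a(q) = (-5 - q*(-3 + q))*q - 5 = q*(-5 - q*(-3 + q)) - 5 = -5 + q*(-5 - q*(-3 + q)))
1/a(g) = 1/(-5 - 1*29376*(5 + 29376*(-3 + 29376))) = 1/(-5 - 1*29376*(5 + 29376*29373)) = 1/(-5 - 1*29376*(5 + 862861248)) = 1/(-5 - 1*29376*862861253) = 1/(-5 - 25347412168128) = 1/(-25347412168133) = -1/25347412168133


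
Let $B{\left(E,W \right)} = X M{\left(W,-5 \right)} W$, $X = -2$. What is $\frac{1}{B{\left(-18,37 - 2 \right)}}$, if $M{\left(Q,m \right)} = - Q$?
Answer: $\frac{1}{2450} \approx 0.00040816$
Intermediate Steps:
$B{\left(E,W \right)} = 2 W^{2}$ ($B{\left(E,W \right)} = - 2 \left(- W\right) W = 2 W W = 2 W^{2}$)
$\frac{1}{B{\left(-18,37 - 2 \right)}} = \frac{1}{2 \left(37 - 2\right)^{2}} = \frac{1}{2 \cdot 35^{2}} = \frac{1}{2 \cdot 1225} = \frac{1}{2450}$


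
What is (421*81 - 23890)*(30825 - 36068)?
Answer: -53536273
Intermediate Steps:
(421*81 - 23890)*(30825 - 36068) = (34101 - 23890)*(-5243) = 10211*(-5243) = -53536273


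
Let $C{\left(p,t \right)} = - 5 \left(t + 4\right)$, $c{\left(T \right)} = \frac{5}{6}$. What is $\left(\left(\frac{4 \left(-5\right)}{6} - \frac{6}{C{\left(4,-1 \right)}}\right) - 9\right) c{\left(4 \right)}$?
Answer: $- \frac{179}{18} \approx -9.9444$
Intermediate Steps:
$c{\left(T \right)} = \frac{5}{6}$ ($c{\left(T \right)} = 5 \cdot \frac{1}{6} = \frac{5}{6}$)
$C{\left(p,t \right)} = -20 - 5 t$ ($C{\left(p,t \right)} = - 5 \left(4 + t\right) = -20 - 5 t$)
$\left(\left(\frac{4 \left(-5\right)}{6} - \frac{6}{C{\left(4,-1 \right)}}\right) - 9\right) c{\left(4 \right)} = \left(\left(\frac{4 \left(-5\right)}{6} - \frac{6}{-20 - -5}\right) - 9\right) \frac{5}{6} = \left(\left(\left(-20\right) \frac{1}{6} - \frac{6}{-20 + 5}\right) - 9\right) \frac{5}{6} = \left(\left(- \frac{10}{3} - \frac{6}{-15}\right) - 9\right) \frac{5}{6} = \left(\left(- \frac{10}{3} - - \frac{2}{5}\right) - 9\right) \frac{5}{6} = \left(\left(- \frac{10}{3} + \frac{2}{5}\right) - 9\right) \frac{5}{6} = \left(- \frac{44}{15} - 9\right) \frac{5}{6} = \left(- \frac{179}{15}\right) \frac{5}{6} = - \frac{179}{18}$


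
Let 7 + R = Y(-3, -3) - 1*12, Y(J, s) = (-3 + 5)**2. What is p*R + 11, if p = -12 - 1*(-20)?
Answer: -109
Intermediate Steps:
Y(J, s) = 4 (Y(J, s) = 2**2 = 4)
R = -15 (R = -7 + (4 - 1*12) = -7 + (4 - 12) = -7 - 8 = -15)
p = 8 (p = -12 + 20 = 8)
p*R + 11 = 8*(-15) + 11 = -120 + 11 = -109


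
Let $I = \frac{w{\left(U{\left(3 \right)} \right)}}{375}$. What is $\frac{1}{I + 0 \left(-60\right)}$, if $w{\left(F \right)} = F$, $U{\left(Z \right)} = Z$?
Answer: $125$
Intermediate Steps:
$I = \frac{1}{125}$ ($I = \frac{3}{375} = 3 \cdot \frac{1}{375} = \frac{1}{125} \approx 0.008$)
$\frac{1}{I + 0 \left(-60\right)} = \frac{1}{\frac{1}{125} + 0 \left(-60\right)} = \frac{1}{\frac{1}{125} + 0} = \frac{1}{\frac{1}{125}} = 125$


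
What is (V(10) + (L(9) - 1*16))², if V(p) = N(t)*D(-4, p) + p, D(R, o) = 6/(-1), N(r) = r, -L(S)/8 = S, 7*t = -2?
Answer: 285156/49 ≈ 5819.5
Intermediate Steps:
t = -2/7 (t = (⅐)*(-2) = -2/7 ≈ -0.28571)
L(S) = -8*S
D(R, o) = -6 (D(R, o) = 6*(-1) = -6)
V(p) = 12/7 + p (V(p) = -2/7*(-6) + p = 12/7 + p)
(V(10) + (L(9) - 1*16))² = ((12/7 + 10) + (-8*9 - 1*16))² = (82/7 + (-72 - 16))² = (82/7 - 88)² = (-534/7)² = 285156/49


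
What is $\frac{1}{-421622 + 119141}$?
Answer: $- \frac{1}{302481} \approx -3.306 \cdot 10^{-6}$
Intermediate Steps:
$\frac{1}{-421622 + 119141} = \frac{1}{-302481} = - \frac{1}{302481}$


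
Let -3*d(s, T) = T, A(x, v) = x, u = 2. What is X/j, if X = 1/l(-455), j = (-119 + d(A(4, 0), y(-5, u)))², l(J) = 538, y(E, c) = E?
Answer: 9/66660352 ≈ 1.3501e-7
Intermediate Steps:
d(s, T) = -T/3
j = 123904/9 (j = (-119 - ⅓*(-5))² = (-119 + 5/3)² = (-352/3)² = 123904/9 ≈ 13767.)
X = 1/538 ≈ 0.0018587
X/j = 1/(538*(123904/9)) = (1/538)*(9/123904) = 9/66660352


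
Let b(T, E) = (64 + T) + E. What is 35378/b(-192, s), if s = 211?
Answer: 35378/83 ≈ 426.24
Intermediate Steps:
b(T, E) = 64 + E + T
35378/b(-192, s) = 35378/(64 + 211 - 192) = 35378/83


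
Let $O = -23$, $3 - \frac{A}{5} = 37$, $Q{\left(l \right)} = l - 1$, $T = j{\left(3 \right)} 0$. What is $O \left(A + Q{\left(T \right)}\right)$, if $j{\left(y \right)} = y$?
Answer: $3933$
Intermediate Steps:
$T = 0$ ($T = 3 \cdot 0 = 0$)
$Q{\left(l \right)} = -1 + l$
$A = -170$ ($A = 15 - 185 = -170$)
$O \left(A + Q{\left(T \right)}\right) = - 23 \left(-170 + \left(-1 + 0\right)\right) = - 23 \left(-170 - 1\right) = \left(-23\right) \left(-171\right) = 3933$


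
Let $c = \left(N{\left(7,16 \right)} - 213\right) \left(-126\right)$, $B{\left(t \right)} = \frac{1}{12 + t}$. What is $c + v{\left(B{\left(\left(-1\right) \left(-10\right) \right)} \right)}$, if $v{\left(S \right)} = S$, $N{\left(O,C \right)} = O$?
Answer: $\frac{571033}{22} \approx 25956.0$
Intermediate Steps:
$c = 25956$ ($c = \left(7 - 213\right) \left(-126\right) = \left(-206\right) \left(-126\right) = 25956$)
$c + v{\left(B{\left(\left(-1\right) \left(-10\right) \right)} \right)} = 25956 + \frac{1}{12 - -10} = 25956 + \frac{1}{12 + 10} = 25956 + \frac{1}{22} = \frac{571033}{22}$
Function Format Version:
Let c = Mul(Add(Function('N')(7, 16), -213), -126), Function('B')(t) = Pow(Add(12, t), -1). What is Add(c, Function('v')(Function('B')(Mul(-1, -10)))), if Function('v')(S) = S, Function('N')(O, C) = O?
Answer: Rational(571033, 22) ≈ 25956.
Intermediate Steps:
c = 25956 (c = Mul(Add(7, -213), -126) = Mul(-206, -126) = 25956)
Add(c, Function('v')(Function('B')(Mul(-1, -10)))) = Add(25956, Pow(Add(12, Mul(-1, -10)), -1)) = Add(25956, Pow(Add(12, 10), -1)) = Add(25956, Pow(22, -1)) = Add(25956, Rational(1, 22)) = Rational(571033, 22)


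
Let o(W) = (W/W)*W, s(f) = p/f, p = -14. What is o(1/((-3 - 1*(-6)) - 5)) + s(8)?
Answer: -9/4 ≈ -2.2500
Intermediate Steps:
s(f) = -14/f
o(W) = W (o(W) = 1*W = W)
o(1/((-3 - 1*(-6)) - 5)) + s(8) = 1/((-3 - 1*(-6)) - 5) - 14/8 = 1/((-3 + 6) - 5) - 14*1/8 = 1/(3 - 5) - 7/4 = 1/(-2) - 7/4 = -1/2 - 7/4 = -9/4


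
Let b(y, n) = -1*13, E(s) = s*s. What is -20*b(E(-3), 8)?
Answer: 260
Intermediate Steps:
E(s) = s²
b(y, n) = -13
-20*b(E(-3), 8) = -20*(-13) = 260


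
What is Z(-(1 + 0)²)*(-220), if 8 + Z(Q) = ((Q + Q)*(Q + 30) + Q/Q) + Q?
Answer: 14520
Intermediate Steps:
Z(Q) = -7 + Q + 2*Q*(30 + Q) (Z(Q) = -8 + (((Q + Q)*(Q + 30) + Q/Q) + Q) = -8 + (((2*Q)*(30 + Q) + 1) + Q) = -8 + ((2*Q*(30 + Q) + 1) + Q) = -8 + ((1 + 2*Q*(30 + Q)) + Q) = -8 + (1 + Q + 2*Q*(30 + Q)) = -7 + Q + 2*Q*(30 + Q))
Z(-(1 + 0)²)*(-220) = (-7 + 2*(-(1 + 0)²)² + 61*(-(1 + 0)²))*(-220) = (-7 + 2*(-1*1²)² + 61*(-1*1²))*(-220) = (-7 + 2*(-1*1)² + 61*(-1*1))*(-220) = (-7 + 2*(-1)² + 61*(-1))*(-220) = (-7 + 2*1 - 61)*(-220) = (-7 + 2 - 61)*(-220) = -66*(-220) = 14520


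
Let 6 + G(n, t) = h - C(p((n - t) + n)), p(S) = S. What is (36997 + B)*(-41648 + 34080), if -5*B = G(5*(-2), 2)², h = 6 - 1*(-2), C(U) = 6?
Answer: -1399845392/5 ≈ -2.7997e+8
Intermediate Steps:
h = 8 (h = 6 + 2 = 8)
G(n, t) = -4 (G(n, t) = -6 + (8 - 1*6) = -6 + (8 - 6) = -6 + 2 = -4)
B = -16/5 (B = -⅕*(-4)² = -⅕*16 = -16/5 ≈ -3.2000)
(36997 + B)*(-41648 + 34080) = (36997 - 16/5)*(-41648 + 34080) = (184969/5)*(-7568) = -1399845392/5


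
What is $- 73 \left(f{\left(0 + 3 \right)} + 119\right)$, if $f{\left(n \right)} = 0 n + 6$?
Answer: $-9125$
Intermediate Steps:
$f{\left(n \right)} = 6$ ($f{\left(n \right)} = 0 + 6 = 6$)
$- 73 \left(f{\left(0 + 3 \right)} + 119\right) = - 73 \left(6 + 119\right) = \left(-73\right) 125 = -9125$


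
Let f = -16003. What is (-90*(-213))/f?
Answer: -19170/16003 ≈ -1.1979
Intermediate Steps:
(-90*(-213))/f = -90*(-213)/(-16003) = 19170*(-1/16003) = -19170/16003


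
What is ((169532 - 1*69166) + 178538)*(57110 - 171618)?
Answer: -31936739232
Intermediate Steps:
((169532 - 1*69166) + 178538)*(57110 - 171618) = ((169532 - 69166) + 178538)*(-114508) = (100366 + 178538)*(-114508) = 278904*(-114508) = -31936739232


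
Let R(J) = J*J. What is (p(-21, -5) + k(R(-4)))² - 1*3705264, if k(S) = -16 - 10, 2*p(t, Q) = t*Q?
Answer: -14818247/4 ≈ -3.7046e+6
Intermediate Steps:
p(t, Q) = Q*t/2 (p(t, Q) = (t*Q)/2 = (Q*t)/2 = Q*t/2)
R(J) = J²
k(S) = -26
(p(-21, -5) + k(R(-4)))² - 1*3705264 = ((½)*(-5)*(-21) - 26)² - 1*3705264 = (105/2 - 26)² - 3705264 = (53/2)² - 3705264 = 2809/4 - 3705264 = -14818247/4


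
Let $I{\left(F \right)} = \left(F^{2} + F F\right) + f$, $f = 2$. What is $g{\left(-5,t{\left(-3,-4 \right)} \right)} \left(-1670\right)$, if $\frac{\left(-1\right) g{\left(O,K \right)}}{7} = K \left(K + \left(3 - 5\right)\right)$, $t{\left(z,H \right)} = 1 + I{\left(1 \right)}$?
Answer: $175350$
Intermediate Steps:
$I{\left(F \right)} = 2 + 2 F^{2}$ ($I{\left(F \right)} = \left(F^{2} + F F\right) + 2 = \left(F^{2} + F^{2}\right) + 2 = 2 F^{2} + 2 = 2 + 2 F^{2}$)
$t{\left(z,H \right)} = 5$ ($t{\left(z,H \right)} = 1 + \left(2 + 2 \cdot 1^{2}\right) = 1 + \left(2 + 2 \cdot 1\right) = 1 + \left(2 + 2\right) = 1 + 4 = 5$)
$g{\left(O,K \right)} = - 7 K \left(-2 + K\right)$ ($g{\left(O,K \right)} = - 7 K \left(K + \left(3 - 5\right)\right) = - 7 K \left(K - 2\right) = - 7 K \left(-2 + K\right)$)
$g{\left(-5,t{\left(-3,-4 \right)} \right)} \left(-1670\right) = 7 \cdot 5 \left(2 - 5\right) \left(-1670\right) = 7 \cdot 5 \left(-3\right) \left(-1670\right) = \left(-105\right) \left(-1670\right) = 175350$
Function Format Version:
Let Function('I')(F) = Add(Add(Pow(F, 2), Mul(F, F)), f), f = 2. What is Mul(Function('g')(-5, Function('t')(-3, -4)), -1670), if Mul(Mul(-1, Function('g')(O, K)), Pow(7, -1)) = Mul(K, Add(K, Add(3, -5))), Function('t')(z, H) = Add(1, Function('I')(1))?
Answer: 175350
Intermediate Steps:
Function('I')(F) = Add(2, Mul(2, Pow(F, 2))) (Function('I')(F) = Add(Add(Pow(F, 2), Mul(F, F)), 2) = Add(Add(Pow(F, 2), Pow(F, 2)), 2) = Add(Mul(2, Pow(F, 2)), 2) = Add(2, Mul(2, Pow(F, 2))))
Function('t')(z, H) = 5 (Function('t')(z, H) = Add(1, Add(2, Mul(2, Pow(1, 2)))) = Add(1, Add(2, Mul(2, 1))) = Add(1, Add(2, 2)) = Add(1, 4) = 5)
Function('g')(O, K) = Mul(-7, K, Add(-2, K)) (Function('g')(O, K) = Mul(-7, Mul(K, Add(K, Add(3, -5)))) = Mul(-7, Mul(K, Add(K, -2))) = Mul(-7, Mul(K, Add(-2, K))) = Mul(-7, K, Add(-2, K)))
Mul(Function('g')(-5, Function('t')(-3, -4)), -1670) = Mul(Mul(7, 5, Add(2, Mul(-1, 5))), -1670) = Mul(Mul(7, 5, Add(2, -5)), -1670) = Mul(Mul(7, 5, -3), -1670) = Mul(-105, -1670) = 175350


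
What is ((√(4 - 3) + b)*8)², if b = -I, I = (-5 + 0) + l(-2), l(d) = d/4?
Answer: 2704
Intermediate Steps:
l(d) = d/4 (l(d) = d*(¼) = d/4)
I = -11/2 (I = (-5 + 0) + (¼)*(-2) = -5 - ½ = -11/2 ≈ -5.5000)
b = 11/2 (b = -1*(-11/2) = 11/2 ≈ 5.5000)
((√(4 - 3) + b)*8)² = ((√(4 - 3) + 11/2)*8)² = ((√1 + 11/2)*8)² = ((1 + 11/2)*8)² = ((13/2)*8)² = 52² = 2704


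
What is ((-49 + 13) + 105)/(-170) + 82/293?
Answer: -6277/49810 ≈ -0.12602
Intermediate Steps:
((-49 + 13) + 105)/(-170) + 82/293 = (-36 + 105)*(-1/170) + 82*(1/293) = 69*(-1/170) + 82/293 = -69/170 + 82/293 = -6277/49810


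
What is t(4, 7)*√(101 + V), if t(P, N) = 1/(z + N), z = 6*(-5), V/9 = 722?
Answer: -√6599/23 ≈ -3.5319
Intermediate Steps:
V = 6498 (V = 9*722 = 6498)
z = -30
t(P, N) = 1/(-30 + N)
t(4, 7)*√(101 + V) = √(101 + 6498)/(-30 + 7) = √6599/(-23) = -√6599/23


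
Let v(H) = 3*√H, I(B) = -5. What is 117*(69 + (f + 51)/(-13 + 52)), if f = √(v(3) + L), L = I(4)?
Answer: 8226 + 3*√(-5 + 3*√3) ≈ 8227.3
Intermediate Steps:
L = -5
f = √(-5 + 3*√3) (f = √(3*√3 - 5) = √(-5 + 3*√3) ≈ 0.44289)
117*(69 + (f + 51)/(-13 + 52)) = 117*(69 + (√(-5 + 3*√3) + 51)/(-13 + 52)) = 117*(69 + (51 + √(-5 + 3*√3))/39) = 117*(69 + (51 + √(-5 + 3*√3))*(1/39)) = 117*(69 + (17/13 + √(-5 + 3*√3)/39)) = 117*(914/13 + √(-5 + 3*√3)/39) = 8226 + 3*√(-5 + 3*√3)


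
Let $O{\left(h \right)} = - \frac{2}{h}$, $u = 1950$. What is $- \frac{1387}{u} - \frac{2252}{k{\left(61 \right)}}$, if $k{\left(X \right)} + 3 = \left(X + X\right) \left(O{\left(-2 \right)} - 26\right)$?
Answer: $\frac{156889}{5953350} \approx 0.026353$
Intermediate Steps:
$k{\left(X \right)} = -3 - 50 X$ ($k{\left(X \right)} = -3 + \left(X + X\right) \left(- \frac{2}{-2} - 26\right) = -3 + 2 X \left(\left(-2\right) \left(- \frac{1}{2}\right) - 26\right) = -3 + 2 X \left(1 - 26\right) = -3 + 2 X \left(-25\right) = -3 - 50 X$)
$- \frac{1387}{u} - \frac{2252}{k{\left(61 \right)}} = - \frac{1387}{1950} - \frac{2252}{-3 - 3050} = \left(-1387\right) \frac{1}{1950} - \frac{2252}{-3 - 3050} = - \frac{1387}{1950} - \frac{2252}{-3053} = - \frac{1387}{1950} - - \frac{2252}{3053} = - \frac{1387}{1950} + \frac{2252}{3053} = \frac{156889}{5953350}$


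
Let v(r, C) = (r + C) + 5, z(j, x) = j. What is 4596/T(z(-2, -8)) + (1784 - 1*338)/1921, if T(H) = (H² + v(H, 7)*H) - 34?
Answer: -4378308/48025 ≈ -91.167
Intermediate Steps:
v(r, C) = 5 + C + r (v(r, C) = (C + r) + 5 = 5 + C + r)
T(H) = -34 + H² + H*(12 + H) (T(H) = (H² + (5 + 7 + H)*H) - 34 = (H² + (12 + H)*H) - 34 = (H² + H*(12 + H)) - 34 = -34 + H² + H*(12 + H))
4596/T(z(-2, -8)) + (1784 - 1*338)/1921 = 4596/(-34 + (-2)² - 2*(12 - 2)) + (1784 - 1*338)/1921 = 4596/(-34 + 4 - 2*10) + (1784 - 338)*(1/1921) = 4596/(-34 + 4 - 20) + 1446*(1/1921) = 4596/(-50) + 1446/1921 = 4596*(-1/50) + 1446/1921 = -2298/25 + 1446/1921 = -4378308/48025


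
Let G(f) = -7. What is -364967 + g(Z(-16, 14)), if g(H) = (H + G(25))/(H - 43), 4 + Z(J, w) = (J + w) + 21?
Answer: -2554771/7 ≈ -3.6497e+5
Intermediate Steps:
Z(J, w) = 17 + J + w (Z(J, w) = -4 + ((J + w) + 21) = -4 + (21 + J + w) = 17 + J + w)
g(H) = (-7 + H)/(-43 + H) (g(H) = (H - 7)/(H - 43) = (-7 + H)/(-43 + H))
-364967 + g(Z(-16, 14)) = -364967 + (-7 + (17 - 16 + 14))/(-43 + (17 - 16 + 14)) = -364967 + (-7 + 15)/(-43 + 15) = -364967 + 8/(-28) = -364967 - 1/28*8 = -364967 - 2/7 = -2554771/7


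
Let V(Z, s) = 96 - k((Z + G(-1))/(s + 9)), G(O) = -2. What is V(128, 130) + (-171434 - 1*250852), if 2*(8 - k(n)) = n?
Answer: -58685459/139 ≈ -4.2220e+5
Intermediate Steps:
k(n) = 8 - n/2
V(Z, s) = 88 + (-2 + Z)/(2*(9 + s)) (V(Z, s) = 96 - (8 - (Z - 2)/(2*(s + 9))) = 96 - (8 - (-2 + Z)/(2*(9 + s))) = 96 + (-8 + (-2 + Z)/(2*(9 + s))) = 88 + (-2 + Z)/(2*(9 + s)))
V(128, 130) + (-171434 - 1*250852) = (1582 + 128 + 176*130)/(2*(9 + 130)) + (-171434 - 1*250852) = (½)*(1582 + 128 + 22880)/139 + (-171434 - 250852) = (½)*(1/139)*24590 - 422286 = 12295/139 - 422286 = -58685459/139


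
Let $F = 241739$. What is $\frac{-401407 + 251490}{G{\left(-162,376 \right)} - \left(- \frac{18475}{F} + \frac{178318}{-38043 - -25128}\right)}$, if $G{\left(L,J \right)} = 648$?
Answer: $- \frac{66864249548235}{295205624501} \approx -226.5$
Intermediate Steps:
$\frac{-401407 + 251490}{G{\left(-162,376 \right)} - \left(- \frac{18475}{F} + \frac{178318}{-38043 - -25128}\right)} = \frac{-401407 + 251490}{648 - \left(- \frac{18475}{241739} + \frac{178318}{-38043 - -25128}\right)} = - \frac{149917}{648 - \left(- \frac{18475}{241739} + \frac{178318}{-38043 + 25128}\right)} = - \frac{149917}{648 - \left(- \frac{18475}{241739} + \frac{178318}{-12915}\right)} = - \frac{149917}{648 + \left(\left(-178318\right) \left(- \frac{1}{12915}\right) + \frac{18475}{241739}\right)} = - \frac{149917}{648 + \left(\frac{25474}{1845} + \frac{18475}{241739}\right)} = - \frac{149917}{648 + \frac{6192145661}{446008455}} = - \frac{149917}{\frac{295205624501}{446008455}} = \left(-149917\right) \frac{446008455}{295205624501} = - \frac{66864249548235}{295205624501}$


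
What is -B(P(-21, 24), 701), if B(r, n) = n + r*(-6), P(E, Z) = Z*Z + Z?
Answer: 2899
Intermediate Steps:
P(E, Z) = Z + Z² (P(E, Z) = Z² + Z = Z + Z²)
B(r, n) = n - 6*r
-B(P(-21, 24), 701) = -(701 - 144*(1 + 24)) = -(701 - 144*25) = -(701 - 6*600) = -(701 - 3600) = -1*(-2899) = 2899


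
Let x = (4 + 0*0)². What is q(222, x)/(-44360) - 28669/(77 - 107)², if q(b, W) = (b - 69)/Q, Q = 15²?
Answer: -317939363/9981000 ≈ -31.854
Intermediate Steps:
x = 16 (x = (4 + 0)² = 4² = 16)
Q = 225
q(b, W) = -23/75 + b/225 (q(b, W) = (b - 69)/225 = (-69 + b)*(1/225) = -23/75 + b/225)
q(222, x)/(-44360) - 28669/(77 - 107)² = (-23/75 + (1/225)*222)/(-44360) - 28669/(77 - 107)² = (-23/75 + 74/75)*(-1/44360) - 28669/((-30)²) = (17/25)*(-1/44360) - 28669/900 = -17/1109000 - 28669*1/900 = -17/1109000 - 28669/900 = -317939363/9981000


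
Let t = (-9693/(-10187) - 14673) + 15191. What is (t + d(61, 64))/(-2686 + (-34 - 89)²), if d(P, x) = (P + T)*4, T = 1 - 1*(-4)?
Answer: 7975927/126756841 ≈ 0.062923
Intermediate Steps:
t = 5286559/10187 (t = (-9693*(-1/10187) - 14673) + 15191 = (9693/10187 - 14673) + 15191 = -149464158/10187 + 15191 = 5286559/10187 ≈ 518.95)
T = 5 (T = 1 + 4 = 5)
d(P, x) = 20 + 4*P (d(P, x) = (P + 5)*4 = (5 + P)*4 = 20 + 4*P)
(t + d(61, 64))/(-2686 + (-34 - 89)²) = (5286559/10187 + (20 + 4*61))/(-2686 + (-34 - 89)²) = (5286559/10187 + (20 + 244))/(-2686 + (-123)²) = (5286559/10187 + 264)/(-2686 + 15129) = (7975927/10187)/12443 = (7975927/10187)*(1/12443) = 7975927/126756841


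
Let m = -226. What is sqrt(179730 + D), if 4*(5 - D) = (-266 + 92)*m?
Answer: 4*sqrt(10619) ≈ 412.19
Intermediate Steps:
D = -9826 (D = 5 - (-266 + 92)*(-226)/4 = 5 - (-87)*(-226)/2 = 5 - 1/4*39324 = 5 - 9831 = -9826)
sqrt(179730 + D) = sqrt(179730 - 9826) = sqrt(169904) = 4*sqrt(10619)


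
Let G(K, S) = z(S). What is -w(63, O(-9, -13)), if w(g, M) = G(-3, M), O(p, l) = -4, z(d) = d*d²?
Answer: 64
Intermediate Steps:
z(d) = d³
G(K, S) = S³
w(g, M) = M³
-w(63, O(-9, -13)) = -1*(-4)³ = -1*(-64) = 64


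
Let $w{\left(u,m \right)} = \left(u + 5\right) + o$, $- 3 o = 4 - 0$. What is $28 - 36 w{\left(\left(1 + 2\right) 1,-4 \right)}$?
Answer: $-212$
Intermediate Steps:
$o = - \frac{4}{3}$ ($o = - \frac{4 - 0}{3} = - \frac{4 + 0}{3} = \left(- \frac{1}{3}\right) 4 = - \frac{4}{3} \approx -1.3333$)
$w{\left(u,m \right)} = \frac{11}{3} + u$ ($w{\left(u,m \right)} = \left(u + 5\right) - \frac{4}{3} = \left(5 + u\right) - \frac{4}{3} = \frac{11}{3} + u$)
$28 - 36 w{\left(\left(1 + 2\right) 1,-4 \right)} = 28 - 36 \left(\frac{11}{3} + \left(1 + 2\right) 1\right) = 28 - 36 \left(\frac{11}{3} + 3 \cdot 1\right) = 28 - 36 \left(\frac{11}{3} + 3\right) = 28 - 240 = -212$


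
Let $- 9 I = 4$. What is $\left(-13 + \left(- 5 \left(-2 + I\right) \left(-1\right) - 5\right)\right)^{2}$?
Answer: $\frac{73984}{81} \approx 913.38$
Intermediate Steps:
$I = - \frac{4}{9}$ ($I = \left(- \frac{1}{9}\right) 4 = - \frac{4}{9} \approx -0.44444$)
$\left(-13 + \left(- 5 \left(-2 + I\right) \left(-1\right) - 5\right)\right)^{2} = \left(-13 + \left(- 5 \left(-2 - \frac{4}{9}\right) \left(-1\right) - 5\right)\right)^{2} = \left(-13 + \left(\left(-5\right) \left(- \frac{22}{9}\right) \left(-1\right) - 5\right)\right)^{2} = \left(-13 + \left(\frac{110}{9} \left(-1\right) - 5\right)\right)^{2} = \left(-13 - \frac{155}{9}\right)^{2} = \left(- \frac{272}{9}\right)^{2} = \frac{73984}{81}$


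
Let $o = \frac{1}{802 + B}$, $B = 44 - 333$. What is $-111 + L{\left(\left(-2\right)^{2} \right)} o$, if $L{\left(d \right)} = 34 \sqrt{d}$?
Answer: $- \frac{56875}{513} \approx -110.87$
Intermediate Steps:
$B = -289$ ($B = 44 - 333 = -289$)
$o = \frac{1}{513}$ ($o = \frac{1}{802 - 289} = \frac{1}{513} \approx 0.0019493$)
$-111 + L{\left(\left(-2\right)^{2} \right)} o = -111 + 34 \sqrt{\left(-2\right)^{2}} \cdot \frac{1}{513} = -111 + 34 \sqrt{4} \cdot \frac{1}{513} = -111 + 34 \cdot 2 \cdot \frac{1}{513} = -111 + 68 \cdot \frac{1}{513} = -111 + \frac{68}{513} = - \frac{56875}{513}$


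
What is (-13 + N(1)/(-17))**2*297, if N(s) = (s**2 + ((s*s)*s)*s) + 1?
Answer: 14902272/289 ≈ 51565.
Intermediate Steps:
N(s) = 1 + s**2 + s**4 (N(s) = (s**2 + (s**2*s)*s) + 1 = (s**2 + s**3*s) + 1 = (s**2 + s**4) + 1 = 1 + s**2 + s**4)
(-13 + N(1)/(-17))**2*297 = (-13 + (1 + 1**2 + 1**4)/(-17))**2*297 = (-13 + (1 + 1 + 1)*(-1/17))**2*297 = (-13 + 3*(-1/17))**2*297 = (-13 - 3/17)**2*297 = (-224/17)**2*297 = (50176/289)*297 = 14902272/289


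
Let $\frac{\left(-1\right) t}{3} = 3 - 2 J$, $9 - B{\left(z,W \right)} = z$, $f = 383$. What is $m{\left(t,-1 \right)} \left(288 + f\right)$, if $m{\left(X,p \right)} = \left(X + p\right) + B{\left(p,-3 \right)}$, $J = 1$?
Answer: $4026$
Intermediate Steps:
$B{\left(z,W \right)} = 9 - z$
$t = -3$ ($t = - 3 \left(3 - 2\right) = \left(-3\right) 1 = -3$)
$m{\left(X,p \right)} = 9 + X$ ($m{\left(X,p \right)} = \left(X + p\right) - \left(-9 + p\right) = 9 + X$)
$m{\left(t,-1 \right)} \left(288 + f\right) = \left(9 - 3\right) \left(288 + 383\right) = 6 \cdot 671 = 4026$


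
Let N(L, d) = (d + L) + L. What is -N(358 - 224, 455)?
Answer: -723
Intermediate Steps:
N(L, d) = d + 2*L (N(L, d) = (L + d) + L = d + 2*L)
-N(358 - 224, 455) = -(455 + 2*(358 - 224)) = -(455 + 2*134) = -(455 + 268) = -1*723 = -723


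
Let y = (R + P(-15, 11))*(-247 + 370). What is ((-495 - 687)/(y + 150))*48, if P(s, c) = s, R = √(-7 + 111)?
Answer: 54240/733 + 7872*√26/733 ≈ 128.76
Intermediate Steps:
R = 2*√26 (R = √104 = 2*√26 ≈ 10.198)
y = -1845 + 246*√26 (y = (2*√26 - 15)*(-247 + 370) = (-15 + 2*√26)*123 = -1845 + 246*√26 ≈ -590.64)
((-495 - 687)/(y + 150))*48 = ((-495 - 687)/((-1845 + 246*√26) + 150))*48 = -1182/(-1695 + 246*√26)*48 = -56736/(-1695 + 246*√26)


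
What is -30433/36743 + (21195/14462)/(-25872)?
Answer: -542267444857/654656791712 ≈ -0.82832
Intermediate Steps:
-30433/36743 + (21195/14462)/(-25872) = -30433*1/36743 + (21195*(1/14462))*(-1/25872) = -30433/36743 + (21195/14462)*(-1/25872) = -30433/36743 - 7065/124720288 = -542267444857/654656791712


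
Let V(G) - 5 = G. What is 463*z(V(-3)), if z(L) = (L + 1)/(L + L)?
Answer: 1389/4 ≈ 347.25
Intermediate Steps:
V(G) = 5 + G
z(L) = (1 + L)/(2*L) (z(L) = (1 + L)/((2*L)) = (1 + L)*(1/(2*L)) = (1 + L)/(2*L))
463*z(V(-3)) = 463*((1 + (5 - 3))/(2*(5 - 3))) = 463*((½)*(1 + 2)/2) = 463*((½)*(½)*3) = 463*(¾) = 1389/4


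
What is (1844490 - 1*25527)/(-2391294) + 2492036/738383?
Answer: 1538699792585/588563612534 ≈ 2.6143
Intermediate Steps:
(1844490 - 1*25527)/(-2391294) + 2492036/738383 = (1844490 - 25527)*(-1/2391294) + 2492036*(1/738383) = 1818963*(-1/2391294) + 2492036/738383 = -606321/797098 + 2492036/738383 = 1538699792585/588563612534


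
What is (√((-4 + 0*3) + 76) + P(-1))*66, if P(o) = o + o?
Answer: -132 + 396*√2 ≈ 428.03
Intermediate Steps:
P(o) = 2*o
(√((-4 + 0*3) + 76) + P(-1))*66 = (√((-4 + 0*3) + 76) + 2*(-1))*66 = (√((-4 + 0) + 76) - 2)*66 = (√(-4 + 76) - 2)*66 = (√72 - 2)*66 = (6*√2 - 2)*66 = (-2 + 6*√2)*66 = -132 + 396*√2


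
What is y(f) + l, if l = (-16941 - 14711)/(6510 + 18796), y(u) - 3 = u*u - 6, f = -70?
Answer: 61945915/12653 ≈ 4895.8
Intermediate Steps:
y(u) = -3 + u² (y(u) = 3 + (u*u - 6) = 3 + (u² - 6) = 3 + (-6 + u²) = -3 + u²)
l = -15826/12653 (l = -31652/25306 = -31652*1/25306 = -15826/12653 ≈ -1.2508)
y(f) + l = (-3 + (-70)²) - 15826/12653 = (-3 + 4900) - 15826/12653 = 4897 - 15826/12653 = 61945915/12653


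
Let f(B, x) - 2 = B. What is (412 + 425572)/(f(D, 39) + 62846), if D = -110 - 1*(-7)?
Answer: 425984/62745 ≈ 6.7891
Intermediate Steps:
D = -103 (D = -110 + 7 = -103)
f(B, x) = 2 + B
(412 + 425572)/(f(D, 39) + 62846) = (412 + 425572)/((2 - 103) + 62846) = 425984/(-101 + 62846) = 425984/62745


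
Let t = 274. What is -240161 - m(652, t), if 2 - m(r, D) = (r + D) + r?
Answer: -238585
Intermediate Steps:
m(r, D) = 2 - D - 2*r (m(r, D) = 2 - ((r + D) + r) = 2 - ((D + r) + r) = 2 - (D + 2*r) = 2 + (-D - 2*r) = 2 - D - 2*r)
-240161 - m(652, t) = -240161 - (2 - 1*274 - 2*652) = -240161 - (2 - 274 - 1304) = -240161 - 1*(-1576) = -240161 + 1576 = -238585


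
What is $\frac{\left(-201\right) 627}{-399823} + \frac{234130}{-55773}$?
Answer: $- \frac{86581655119}{22299328179} \approx -3.8827$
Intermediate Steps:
$\frac{\left(-201\right) 627}{-399823} + \frac{234130}{-55773} = \left(-126027\right) \left(- \frac{1}{399823}\right) + 234130 \left(- \frac{1}{55773}\right) = \frac{126027}{399823} - \frac{234130}{55773} = - \frac{86581655119}{22299328179}$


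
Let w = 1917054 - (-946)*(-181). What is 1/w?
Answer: 1/1745828 ≈ 5.7279e-7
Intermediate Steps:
w = 1745828 (w = 1917054 - 1*171226 = 1917054 - 171226 = 1745828)
1/w = 1/1745828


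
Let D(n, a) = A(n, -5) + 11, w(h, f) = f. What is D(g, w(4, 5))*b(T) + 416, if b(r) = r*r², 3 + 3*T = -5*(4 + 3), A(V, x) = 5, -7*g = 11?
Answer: -866720/27 ≈ -32101.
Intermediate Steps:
g = -11/7 (g = -⅐*11 = -11/7 ≈ -1.5714)
T = -38/3 (T = -1 + (-5*(4 + 3))/3 = -1 + (-5*7)/3 = -1 + (⅓)*(-35) = -1 - 35/3 = -38/3 ≈ -12.667)
D(n, a) = 16 (D(n, a) = 5 + 11 = 16)
b(r) = r³
D(g, w(4, 5))*b(T) + 416 = 16*(-38/3)³ + 416 = 16*(-54872/27) + 416 = -877952/27 + 416 = -866720/27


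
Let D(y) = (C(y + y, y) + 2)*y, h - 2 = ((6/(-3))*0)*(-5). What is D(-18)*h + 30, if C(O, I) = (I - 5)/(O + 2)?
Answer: -1128/17 ≈ -66.353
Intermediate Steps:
h = 2 (h = 2 + ((6/(-3))*0)*(-5) = 2 + ((6*(-1/3))*0)*(-5) = 2 - 2*0*(-5) = 2 + 0*(-5) = 2 + 0 = 2)
C(O, I) = (-5 + I)/(2 + O)
D(y) = y*(2 + (-5 + y)/(2 + 2*y)) (D(y) = ((-5 + y)/(2 + (y + y)) + 2)*y = ((-5 + y)/(2 + 2*y) + 2)*y = (2 + (-5 + y)/(2 + 2*y))*y = y*(2 + (-5 + y)/(2 + 2*y)))
D(-18)*h + 30 = ((1/2)*(-18)*(-1 + 5*(-18))/(1 - 18))*2 + 30 = ((1/2)*(-18)*(-1 - 90)/(-17))*2 + 30 = ((1/2)*(-18)*(-1/17)*(-91))*2 + 30 = -819/17*2 + 30 = -1638/17 + 30 = -1128/17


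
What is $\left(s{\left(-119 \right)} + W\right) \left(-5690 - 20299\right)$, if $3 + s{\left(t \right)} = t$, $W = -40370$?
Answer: $1052346588$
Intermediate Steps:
$s{\left(t \right)} = -3 + t$
$\left(s{\left(-119 \right)} + W\right) \left(-5690 - 20299\right) = \left(\left(-3 - 119\right) - 40370\right) \left(-5690 - 20299\right) = \left(-122 - 40370\right) \left(-25989\right) = \left(-40492\right) \left(-25989\right) = 1052346588$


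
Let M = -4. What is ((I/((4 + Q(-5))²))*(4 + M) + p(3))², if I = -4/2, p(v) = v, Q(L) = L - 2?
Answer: 9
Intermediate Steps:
Q(L) = -2 + L
I = -2 (I = -4*½ = -2)
((I/((4 + Q(-5))²))*(4 + M) + p(3))² = ((-2/(4 + (-2 - 5))²)*(4 - 4) + 3)² = (-2/(4 - 7)²*0 + 3)² = (-2/((-3)²)*0 + 3)² = (-2/9*0 + 3)² = (0 + 3)² = 3² = 9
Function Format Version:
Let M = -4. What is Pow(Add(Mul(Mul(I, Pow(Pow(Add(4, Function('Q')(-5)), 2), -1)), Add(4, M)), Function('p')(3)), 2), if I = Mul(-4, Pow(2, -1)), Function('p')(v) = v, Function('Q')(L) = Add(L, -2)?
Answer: 9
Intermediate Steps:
Function('Q')(L) = Add(-2, L)
I = -2 (I = Mul(-4, Rational(1, 2)) = -2)
Pow(Add(Mul(Mul(I, Pow(Pow(Add(4, Function('Q')(-5)), 2), -1)), Add(4, M)), Function('p')(3)), 2) = Pow(Add(Mul(Mul(-2, Pow(Pow(Add(4, Add(-2, -5)), 2), -1)), Add(4, -4)), 3), 2) = Pow(Add(Mul(Mul(-2, Pow(Pow(Add(4, -7), 2), -1)), 0), 3), 2) = Pow(Add(Mul(Mul(-2, Pow(Pow(-3, 2), -1)), 0), 3), 2) = Pow(Add(Mul(Mul(-2, Pow(9, -1)), 0), 3), 2) = Pow(Add(Mul(Mul(-2, Rational(1, 9)), 0), 3), 2) = Pow(Add(Mul(Rational(-2, 9), 0), 3), 2) = Pow(Add(0, 3), 2) = Pow(3, 2) = 9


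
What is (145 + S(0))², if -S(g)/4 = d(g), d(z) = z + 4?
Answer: 16641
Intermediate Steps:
d(z) = 4 + z
S(g) = -16 - 4*g (S(g) = -4*(4 + g) = -16 - 4*g)
(145 + S(0))² = (145 + (-16 - 4*0))² = (145 + (-16 + 0))² = (145 - 16)² = 129² = 16641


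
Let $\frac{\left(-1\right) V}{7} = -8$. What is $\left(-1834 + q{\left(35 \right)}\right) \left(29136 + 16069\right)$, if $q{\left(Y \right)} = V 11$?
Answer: $-55059690$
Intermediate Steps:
$V = 56$ ($V = \left(-7\right) \left(-8\right) = 56$)
$q{\left(Y \right)} = 616$ ($q{\left(Y \right)} = 56 \cdot 11 = 616$)
$\left(-1834 + q{\left(35 \right)}\right) \left(29136 + 16069\right) = \left(-1834 + 616\right) \left(29136 + 16069\right) = \left(-1218\right) 45205 = -55059690$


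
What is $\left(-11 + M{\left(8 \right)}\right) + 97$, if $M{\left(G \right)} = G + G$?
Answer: $102$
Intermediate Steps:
$M{\left(G \right)} = 2 G$
$\left(-11 + M{\left(8 \right)}\right) + 97 = \left(-11 + 2 \cdot 8\right) + 97 = \left(-11 + 16\right) + 97 = 5 + 97 = 102$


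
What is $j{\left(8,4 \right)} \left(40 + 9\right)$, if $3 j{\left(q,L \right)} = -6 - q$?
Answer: $- \frac{686}{3} \approx -228.67$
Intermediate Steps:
$j{\left(q,L \right)} = -2 - \frac{q}{3}$ ($j{\left(q,L \right)} = \frac{-6 - q}{3} = -2 - \frac{q}{3}$)
$j{\left(8,4 \right)} \left(40 + 9\right) = \left(-2 - \frac{8}{3}\right) \left(40 + 9\right) = \left(-2 - \frac{8}{3}\right) 49 = \left(- \frac{14}{3}\right) 49 = - \frac{686}{3}$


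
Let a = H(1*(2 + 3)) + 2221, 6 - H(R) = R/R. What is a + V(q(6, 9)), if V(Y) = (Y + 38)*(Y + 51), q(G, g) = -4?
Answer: 3824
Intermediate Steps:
H(R) = 5 (H(R) = 6 - R/R = 6 - 1*1 = 6 - 1 = 5)
V(Y) = (38 + Y)*(51 + Y)
a = 2226 (a = 5 + 2221 = 2226)
a + V(q(6, 9)) = 2226 + (1938 + (-4)² + 89*(-4)) = 2226 + (1938 + 16 - 356) = 2226 + 1598 = 3824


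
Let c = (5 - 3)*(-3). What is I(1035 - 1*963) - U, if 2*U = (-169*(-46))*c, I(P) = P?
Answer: 23394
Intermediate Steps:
c = -6 (c = 2*(-3) = -6)
U = -23322 (U = (-169*(-46)*(-6))/2 = (7774*(-6))/2 = (1/2)*(-46644) = -23322)
I(1035 - 1*963) - U = (1035 - 1*963) - 1*(-23322) = (1035 - 963) + 23322 = 72 + 23322 = 23394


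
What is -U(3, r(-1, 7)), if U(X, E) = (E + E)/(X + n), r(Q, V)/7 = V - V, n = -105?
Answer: 0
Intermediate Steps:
r(Q, V) = 0 (r(Q, V) = 7*(V - V) = 7*0 = 0)
U(X, E) = 2*E/(-105 + X) (U(X, E) = (E + E)/(X - 105) = (2*E)/(-105 + X) = 2*E/(-105 + X))
-U(3, r(-1, 7)) = -2*0/(-105 + 3) = -2*0/(-102) = -2*0*(-1)/102 = -1*0 = 0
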